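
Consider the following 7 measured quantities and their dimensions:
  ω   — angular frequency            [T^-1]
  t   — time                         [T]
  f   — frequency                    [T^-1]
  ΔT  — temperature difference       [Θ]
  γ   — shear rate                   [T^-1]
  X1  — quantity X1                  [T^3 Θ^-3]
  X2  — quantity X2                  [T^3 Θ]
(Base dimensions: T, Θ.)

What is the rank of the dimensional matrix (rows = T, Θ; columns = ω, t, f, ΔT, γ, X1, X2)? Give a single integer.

2

Dimensional matrix (T×Θ by ω×t×f×ΔT×γ×X1×X2):
  T: [-1  1 -1  0 -1  3  3]
  Θ: [ 0  0  0  1  0 -3  1]
RREF → pivots at {ω,ΔT} ⇒ r = 2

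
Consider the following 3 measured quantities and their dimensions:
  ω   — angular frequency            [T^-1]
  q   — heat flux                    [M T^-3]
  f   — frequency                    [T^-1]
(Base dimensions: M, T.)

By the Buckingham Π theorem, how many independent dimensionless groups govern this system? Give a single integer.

1

Dimensional matrix (M×T by ω×q×f):
  M: [ 0  1  0]
  T: [-1 -3 -1]
Row reduction gives pivot columns ω,q; rank = 2
n=3, r=2 ⇒ 1 dimensionless group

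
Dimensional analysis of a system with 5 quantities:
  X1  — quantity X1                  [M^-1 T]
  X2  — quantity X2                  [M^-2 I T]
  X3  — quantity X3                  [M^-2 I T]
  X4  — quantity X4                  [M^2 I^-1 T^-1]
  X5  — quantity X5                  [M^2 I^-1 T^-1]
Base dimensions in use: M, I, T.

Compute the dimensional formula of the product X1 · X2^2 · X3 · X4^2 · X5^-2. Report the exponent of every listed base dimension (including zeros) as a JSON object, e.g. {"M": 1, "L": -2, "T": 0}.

{"M": -7, "I": 3, "T": 4}

Dimensional matrix (M×I×T by X1×X2×X3×X4×X5):
  M: [-1 -2 -2  2  2]
  I: [ 0  1  1 -1 -1]
  T: [ 1  1  1 -1 -1]
  [M]: (1)·-1+(2)·-2+(1)·-2+(2)·2+(-2)·2 = -7
  [I]: (1)·0+(2)·1+(1)·1+(2)·-1+(-2)·-1 = 3
  [T]: (1)·1+(2)·1+(1)·1+(2)·-1+(-2)·-1 = 4
⇒ M^-7 I^3 T^4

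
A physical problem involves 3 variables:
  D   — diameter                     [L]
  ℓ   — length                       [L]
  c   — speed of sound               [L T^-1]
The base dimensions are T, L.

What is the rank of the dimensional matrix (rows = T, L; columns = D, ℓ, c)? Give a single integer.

Write exponents as rows T,L / cols D,ℓ,c:
  T: [ 0  0 -1]
  L: [ 1  1  1]
Echelon form has 2 nonzero rows (pivots: D,c)

2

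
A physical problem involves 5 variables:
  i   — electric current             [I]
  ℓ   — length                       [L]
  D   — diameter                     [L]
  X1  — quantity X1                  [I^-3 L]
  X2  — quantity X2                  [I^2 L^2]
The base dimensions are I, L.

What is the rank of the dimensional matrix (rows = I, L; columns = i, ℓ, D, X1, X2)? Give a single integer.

Exponent matrix [I,L] × [i,ℓ,D,X1,X2]:
  I: [ 1  0  0 -3  2]
  L: [ 0  1  1  1  2]
Row reduction gives pivot columns i,ℓ; rank = 2

2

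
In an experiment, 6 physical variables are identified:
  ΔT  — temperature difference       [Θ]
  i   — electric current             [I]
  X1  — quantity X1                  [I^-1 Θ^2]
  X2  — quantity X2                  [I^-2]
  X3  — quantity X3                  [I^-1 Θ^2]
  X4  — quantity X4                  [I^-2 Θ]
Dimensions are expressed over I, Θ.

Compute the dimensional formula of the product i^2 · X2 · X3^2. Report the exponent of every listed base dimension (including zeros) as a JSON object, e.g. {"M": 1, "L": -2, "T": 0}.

Dimensional matrix (I×Θ by ΔT×i×X1×X2×X3×X4):
  I: [ 0  1 -1 -2 -1 -2]
  Θ: [ 1  0  2  0  2  1]
  [I]: (2)·1+(1)·-2+(2)·-1 = -2
  [Θ]: (2)·0+(1)·0+(2)·2 = 4
⇒ I^-2 Θ^4

{"I": -2, "Θ": 4}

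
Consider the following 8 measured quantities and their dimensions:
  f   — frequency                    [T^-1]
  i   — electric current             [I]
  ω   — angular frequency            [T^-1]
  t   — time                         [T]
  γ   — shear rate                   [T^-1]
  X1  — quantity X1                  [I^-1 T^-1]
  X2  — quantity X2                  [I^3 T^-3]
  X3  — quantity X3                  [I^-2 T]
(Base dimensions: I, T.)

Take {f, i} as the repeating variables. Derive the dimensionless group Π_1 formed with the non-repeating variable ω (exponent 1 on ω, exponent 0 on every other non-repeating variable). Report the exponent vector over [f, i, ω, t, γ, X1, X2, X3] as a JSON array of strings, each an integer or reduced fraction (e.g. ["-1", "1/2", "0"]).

Exponent matrix [I,T] × [f,i,ω,t,γ,X1,X2,X3]:
  I: [ 0  1  0  0  0 -1  3 -2]
  T: [-1  0 -1  1 -1 -1 -3  1]
RREF → pivots at {f,i} ⇒ r = 2
Repeat: f,i; free: ω,t,γ,X1,X2,X3
RREF:
  r0: [   1    0    1   -1    1    1    3   -1]
  r1: [   0    1    0    0    0   -1    3   -2]
Fix exponent of ω at 1, t at 0, γ at 0, X1 at 0, X2 at 0, X3 at 0; solve each RREF row for its pivot's exponent:
  r0: exp(f) + (1)·1 = 0 ⇒ exp(f) = -1
  r1: exp(i) + (0)·1 = 0 ⇒ exp(i) = 0
Π_1 = f^-1 · ω

["-1", "0", "1", "0", "0", "0", "0", "0"]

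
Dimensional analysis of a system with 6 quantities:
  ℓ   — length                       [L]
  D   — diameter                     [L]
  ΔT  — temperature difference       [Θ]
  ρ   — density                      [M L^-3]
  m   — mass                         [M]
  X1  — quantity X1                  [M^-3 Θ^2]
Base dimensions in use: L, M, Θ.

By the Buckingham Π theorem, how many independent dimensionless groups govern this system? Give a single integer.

Dimensional matrix (L×M×Θ by ℓ×D×ΔT×ρ×m×X1):
  L: [ 1  1  0 -3  0  0]
  M: [ 0  0  0  1  1 -3]
  Θ: [ 0  0  1  0  0  2]
RREF → pivots at {ℓ,ΔT,ρ} ⇒ r = 3
6 vars − rank 3 = 3 Π groups

3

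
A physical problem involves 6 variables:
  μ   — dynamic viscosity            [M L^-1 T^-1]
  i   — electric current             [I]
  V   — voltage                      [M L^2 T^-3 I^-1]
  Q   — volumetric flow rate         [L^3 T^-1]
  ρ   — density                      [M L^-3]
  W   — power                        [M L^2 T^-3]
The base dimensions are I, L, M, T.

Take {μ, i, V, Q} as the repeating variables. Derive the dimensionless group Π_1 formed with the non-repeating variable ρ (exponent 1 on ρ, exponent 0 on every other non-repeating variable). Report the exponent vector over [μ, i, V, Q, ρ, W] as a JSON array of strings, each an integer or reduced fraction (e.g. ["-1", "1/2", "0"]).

Exponent matrix [I,L,M,T] × [μ,i,V,Q,ρ,W]:
  I: [ 0  1 -1  0  0  0]
  L: [-1  0  2  3 -3  2]
  M: [ 1  0  1  0  1  1]
  T: [-1  0 -3 -1  0 -3]
Row reduction gives pivot columns μ,i,V,Q; rank = 4
Repeat: μ,i,V,Q; free: ρ,W
RREF:
  r0: [   1    0    0    0  4/3    0]
  r1: [   0    1    0    0 -1/3    1]
  r2: [   0    0    1    0 -1/3    1]
  r3: [   0    0    0    1 -1/3    0]
Fix exponent of ρ at 1, W at 0; solve each RREF row for its pivot's exponent:
  r0: exp(μ) + (4/3)·1 = 0 ⇒ exp(μ) = -4/3
  r1: exp(i) + (-1/3)·1 = 0 ⇒ exp(i) = 1/3
  r2: exp(V) + (-1/3)·1 = 0 ⇒ exp(V) = 1/3
  r3: exp(Q) + (-1/3)·1 = 0 ⇒ exp(Q) = 1/3
Π_1 = μ^(-4/3) · i^(1/3) · V^(1/3) · Q^(1/3) · ρ

["-4/3", "1/3", "1/3", "1/3", "1", "0"]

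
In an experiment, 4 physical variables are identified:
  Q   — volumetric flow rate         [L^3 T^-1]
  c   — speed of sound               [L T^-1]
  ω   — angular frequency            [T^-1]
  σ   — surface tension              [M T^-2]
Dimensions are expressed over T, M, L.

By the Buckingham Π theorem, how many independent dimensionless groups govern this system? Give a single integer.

1

Exponent matrix [T,M,L] × [Q,c,ω,σ]:
  T: [-1 -1 -1 -2]
  M: [ 0  0  0  1]
  L: [ 3  1  0  0]
Row reduction gives pivot columns Q,c,σ; rank = 3
Π count = n − r = 4 − 3 = 1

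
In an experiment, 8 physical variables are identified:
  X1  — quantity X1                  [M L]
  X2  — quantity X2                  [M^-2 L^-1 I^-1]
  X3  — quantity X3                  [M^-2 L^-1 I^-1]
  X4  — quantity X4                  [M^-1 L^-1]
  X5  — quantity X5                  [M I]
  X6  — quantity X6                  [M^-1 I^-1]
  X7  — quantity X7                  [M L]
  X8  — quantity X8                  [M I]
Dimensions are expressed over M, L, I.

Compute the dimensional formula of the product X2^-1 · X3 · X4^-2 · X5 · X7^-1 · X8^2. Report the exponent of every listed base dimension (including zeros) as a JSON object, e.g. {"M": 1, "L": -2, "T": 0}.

{"M": 4, "L": 1, "I": 3}

Dimensional matrix (M×L×I by X1×X2×X3×X4×X5×X6×X7×X8):
  M: [ 1 -2 -2 -1  1 -1  1  1]
  L: [ 1 -1 -1 -1  0  0  1  0]
  I: [ 0 -1 -1  0  1 -1  0  1]
  [M]: (-1)·-2+(1)·-2+(-2)·-1+(1)·1+(-1)·1+(2)·1 = 4
  [L]: (-1)·-1+(1)·-1+(-2)·-1+(1)·0+(-1)·1+(2)·0 = 1
  [I]: (-1)·-1+(1)·-1+(-2)·0+(1)·1+(-1)·0+(2)·1 = 3
⇒ M^4 L I^3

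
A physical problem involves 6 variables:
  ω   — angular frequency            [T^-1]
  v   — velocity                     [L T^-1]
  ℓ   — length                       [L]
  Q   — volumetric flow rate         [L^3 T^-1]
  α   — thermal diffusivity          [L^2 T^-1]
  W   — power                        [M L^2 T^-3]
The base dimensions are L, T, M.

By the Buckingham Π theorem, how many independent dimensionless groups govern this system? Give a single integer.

3

Dimensional matrix (L×T×M by ω×v×ℓ×Q×α×W):
  L: [ 0  1  1  3  2  2]
  T: [-1 -1  0 -1 -1 -3]
  M: [ 0  0  0  0  0  1]
Echelon form has 3 nonzero rows (pivots: ω,v,W)
n=6, r=3 ⇒ 3 dimensionless groups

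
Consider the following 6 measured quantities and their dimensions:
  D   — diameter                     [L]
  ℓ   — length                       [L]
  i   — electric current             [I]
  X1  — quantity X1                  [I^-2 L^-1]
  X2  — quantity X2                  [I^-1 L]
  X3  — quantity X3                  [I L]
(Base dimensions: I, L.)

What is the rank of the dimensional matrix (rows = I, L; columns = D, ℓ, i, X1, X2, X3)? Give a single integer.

2

Dimensional matrix (I×L by D×ℓ×i×X1×X2×X3):
  I: [ 0  0  1 -2 -1  1]
  L: [ 1  1  0 -1  1  1]
RREF → pivots at {D,i} ⇒ r = 2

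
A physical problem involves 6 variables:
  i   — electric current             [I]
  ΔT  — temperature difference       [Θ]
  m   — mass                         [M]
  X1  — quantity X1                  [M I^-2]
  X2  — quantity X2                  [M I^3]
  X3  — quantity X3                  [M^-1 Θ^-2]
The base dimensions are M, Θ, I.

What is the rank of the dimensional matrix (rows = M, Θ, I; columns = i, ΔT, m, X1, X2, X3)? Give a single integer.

3

Write exponents as rows M,Θ,I / cols i,ΔT,m,X1,X2,X3:
  M: [ 0  0  1  1  1 -1]
  Θ: [ 0  1  0  0  0 -2]
  I: [ 1  0  0 -2  3  0]
Row reduction gives pivot columns i,ΔT,m; rank = 3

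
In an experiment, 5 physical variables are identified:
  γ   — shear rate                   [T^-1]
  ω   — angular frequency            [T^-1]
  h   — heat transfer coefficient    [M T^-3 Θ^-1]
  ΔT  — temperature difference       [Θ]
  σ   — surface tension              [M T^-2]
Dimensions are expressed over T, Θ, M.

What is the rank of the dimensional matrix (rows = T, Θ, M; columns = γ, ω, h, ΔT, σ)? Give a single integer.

3

Exponent matrix [T,Θ,M] × [γ,ω,h,ΔT,σ]:
  T: [-1 -1 -3  0 -2]
  Θ: [ 0  0 -1  1  0]
  M: [ 0  0  1  0  1]
Row reduction gives pivot columns γ,h,ΔT; rank = 3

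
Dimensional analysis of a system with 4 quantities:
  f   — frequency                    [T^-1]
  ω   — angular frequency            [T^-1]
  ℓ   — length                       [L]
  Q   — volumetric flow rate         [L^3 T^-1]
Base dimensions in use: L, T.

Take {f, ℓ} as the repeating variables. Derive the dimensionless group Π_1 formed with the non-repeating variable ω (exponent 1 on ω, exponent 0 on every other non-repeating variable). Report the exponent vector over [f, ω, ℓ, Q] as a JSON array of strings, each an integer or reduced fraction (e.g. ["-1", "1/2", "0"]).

["-1", "1", "0", "0"]

Write exponents as rows L,T / cols f,ω,ℓ,Q:
  L: [ 0  0  1  3]
  T: [-1 -1  0 -1]
Echelon form has 2 nonzero rows (pivots: f,ℓ)
Repeat: f,ℓ; free: ω,Q
RREF:
  r0: [   1    1    0    1]
  r1: [   0    0    1    3]
Fix exponent of ω at 1, Q at 0; solve each RREF row for its pivot's exponent:
  r0: exp(f) + (1)·1 = 0 ⇒ exp(f) = -1
  r1: exp(ℓ) + (0)·1 = 0 ⇒ exp(ℓ) = 0
Π_1 = f^-1 · ω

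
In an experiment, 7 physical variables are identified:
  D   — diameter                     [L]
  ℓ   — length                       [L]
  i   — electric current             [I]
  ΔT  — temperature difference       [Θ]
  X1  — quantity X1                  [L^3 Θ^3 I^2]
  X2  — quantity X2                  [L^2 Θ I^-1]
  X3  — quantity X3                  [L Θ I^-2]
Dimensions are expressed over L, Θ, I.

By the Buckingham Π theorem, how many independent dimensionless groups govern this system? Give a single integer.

Write exponents as rows L,Θ,I / cols D,ℓ,i,ΔT,X1,X2,X3:
  L: [ 1  1  0  0  3  2  1]
  Θ: [ 0  0  0  1  3  1  1]
  I: [ 0  0  1  0  2 -1 -2]
Row reduction gives pivot columns D,i,ΔT; rank = 3
7 vars − rank 3 = 4 Π groups

4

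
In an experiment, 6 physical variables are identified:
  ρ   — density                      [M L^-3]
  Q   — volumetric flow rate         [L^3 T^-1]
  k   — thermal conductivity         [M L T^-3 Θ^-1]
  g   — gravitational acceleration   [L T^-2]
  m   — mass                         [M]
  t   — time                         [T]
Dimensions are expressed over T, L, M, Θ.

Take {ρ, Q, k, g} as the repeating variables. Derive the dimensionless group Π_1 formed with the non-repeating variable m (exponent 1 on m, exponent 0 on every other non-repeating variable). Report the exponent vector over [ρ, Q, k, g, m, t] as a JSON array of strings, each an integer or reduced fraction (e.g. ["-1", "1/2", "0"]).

["-1", "-6/5", "0", "3/5", "1", "0"]

Write exponents as rows T,L,M,Θ / cols ρ,Q,k,g,m,t:
  T: [ 0 -1 -3 -2  0  1]
  L: [-3  3  1  1  0  0]
  M: [ 1  0  1  0  1  0]
  Θ: [ 0  0 -1  0  0  0]
RREF → pivots at {ρ,Q,k,g} ⇒ r = 4
Repeat: ρ,Q,k,g; free: m,t
RREF:
  r0: [   1    0    0    0    1    0]
  r1: [   0    1    0    0  6/5  1/5]
  r2: [   0    0    1    0    0    0]
  r3: [   0    0    0    1 -3/5 -3/5]
Fix exponent of m at 1, t at 0; solve each RREF row for its pivot's exponent:
  r0: exp(ρ) + (1)·1 = 0 ⇒ exp(ρ) = -1
  r1: exp(Q) + (6/5)·1 = 0 ⇒ exp(Q) = -6/5
  r2: exp(k) + (0)·1 = 0 ⇒ exp(k) = 0
  r3: exp(g) + (-3/5)·1 = 0 ⇒ exp(g) = 3/5
Π_1 = ρ^-1 · Q^(-6/5) · g^(3/5) · m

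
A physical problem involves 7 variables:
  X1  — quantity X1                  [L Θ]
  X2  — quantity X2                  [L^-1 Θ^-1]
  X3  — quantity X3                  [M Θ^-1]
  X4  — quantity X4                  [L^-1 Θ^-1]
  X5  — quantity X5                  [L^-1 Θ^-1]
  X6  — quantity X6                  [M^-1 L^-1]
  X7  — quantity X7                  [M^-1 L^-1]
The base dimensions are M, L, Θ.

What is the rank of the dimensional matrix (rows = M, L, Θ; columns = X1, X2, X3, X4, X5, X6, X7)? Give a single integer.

Exponent matrix [M,L,Θ] × [X1,X2,X3,X4,X5,X6,X7]:
  M: [ 0  0  1  0  0 -1 -1]
  L: [ 1 -1  0 -1 -1 -1 -1]
  Θ: [ 1 -1 -1 -1 -1  0  0]
Echelon form has 2 nonzero rows (pivots: X1,X3)

2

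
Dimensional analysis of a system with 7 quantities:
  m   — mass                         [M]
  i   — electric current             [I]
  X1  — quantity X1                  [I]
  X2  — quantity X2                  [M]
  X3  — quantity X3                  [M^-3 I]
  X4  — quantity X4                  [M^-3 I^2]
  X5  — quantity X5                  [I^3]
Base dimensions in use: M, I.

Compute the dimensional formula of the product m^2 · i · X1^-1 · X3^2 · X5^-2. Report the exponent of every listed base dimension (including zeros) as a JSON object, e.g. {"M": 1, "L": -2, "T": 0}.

Dimensional matrix (M×I by m×i×X1×X2×X3×X4×X5):
  M: [ 1  0  0  1 -3 -3  0]
  I: [ 0  1  1  0  1  2  3]
  [M]: (2)·1+(1)·0+(-1)·0+(2)·-3+(-2)·0 = -4
  [I]: (2)·0+(1)·1+(-1)·1+(2)·1+(-2)·3 = -4
⇒ M^-4 I^-4

{"M": -4, "I": -4}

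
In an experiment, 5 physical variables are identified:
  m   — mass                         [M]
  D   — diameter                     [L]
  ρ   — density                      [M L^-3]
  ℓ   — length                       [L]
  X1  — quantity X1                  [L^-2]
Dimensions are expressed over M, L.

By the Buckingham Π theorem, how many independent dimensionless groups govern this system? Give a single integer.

3

Write exponents as rows M,L / cols m,D,ρ,ℓ,X1:
  M: [ 1  0  1  0  0]
  L: [ 0  1 -3  1 -2]
Row reduction gives pivot columns m,D; rank = 2
5 vars − rank 2 = 3 Π groups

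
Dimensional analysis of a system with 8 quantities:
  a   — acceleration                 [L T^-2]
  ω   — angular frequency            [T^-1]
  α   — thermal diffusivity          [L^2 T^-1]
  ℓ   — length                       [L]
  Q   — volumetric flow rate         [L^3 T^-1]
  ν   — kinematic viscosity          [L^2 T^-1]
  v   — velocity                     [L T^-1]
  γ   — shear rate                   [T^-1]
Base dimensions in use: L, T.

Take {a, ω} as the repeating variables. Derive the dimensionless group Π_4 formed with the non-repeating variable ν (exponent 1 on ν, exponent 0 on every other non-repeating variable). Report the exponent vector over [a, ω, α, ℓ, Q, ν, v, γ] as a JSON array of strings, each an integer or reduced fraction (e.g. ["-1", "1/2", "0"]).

Dimensional matrix (L×T by a×ω×α×ℓ×Q×ν×v×γ):
  L: [ 1  0  2  1  3  2  1  0]
  T: [-2 -1 -1  0 -1 -1 -1 -1]
Row reduction gives pivot columns a,ω; rank = 2
Pivot set = {a,ω}, free = {α,ℓ,Q,ν,v,γ}
RREF:
  r0: [   1    0    2    1    3    2    1    0]
  r1: [   0    1   -3   -2   -5   -3   -1    1]
Fix exponent of ν at 1, α at 0, ℓ at 0, Q at 0, v at 0, γ at 0; solve each RREF row for its pivot's exponent:
  r0: exp(a) + (2)·1 = 0 ⇒ exp(a) = -2
  r1: exp(ω) + (-3)·1 = 0 ⇒ exp(ω) = 3
Π_4 = a^-2 · ω^3 · ν

["-2", "3", "0", "0", "0", "1", "0", "0"]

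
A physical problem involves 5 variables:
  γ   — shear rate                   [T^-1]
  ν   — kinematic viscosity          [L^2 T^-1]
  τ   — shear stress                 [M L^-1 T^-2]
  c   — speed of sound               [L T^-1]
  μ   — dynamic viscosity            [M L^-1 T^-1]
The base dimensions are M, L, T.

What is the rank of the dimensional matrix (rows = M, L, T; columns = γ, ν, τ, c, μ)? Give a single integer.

3

Dimensional matrix (M×L×T by γ×ν×τ×c×μ):
  M: [ 0  0  1  0  1]
  L: [ 0  2 -1  1 -1]
  T: [-1 -1 -2 -1 -1]
Row reduction gives pivot columns γ,ν,τ; rank = 3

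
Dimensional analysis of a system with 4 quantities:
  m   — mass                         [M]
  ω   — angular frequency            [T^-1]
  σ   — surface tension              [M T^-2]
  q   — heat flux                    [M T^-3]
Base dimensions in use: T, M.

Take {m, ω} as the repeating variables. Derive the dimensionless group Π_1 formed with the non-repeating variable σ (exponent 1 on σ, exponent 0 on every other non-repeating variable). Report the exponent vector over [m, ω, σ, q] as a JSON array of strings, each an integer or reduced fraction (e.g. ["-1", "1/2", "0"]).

["-1", "-2", "1", "0"]

Dimensional matrix (T×M by m×ω×σ×q):
  T: [ 0 -1 -2 -3]
  M: [ 1  0  1  1]
Echelon form has 2 nonzero rows (pivots: m,ω)
Repeat: m,ω; free: σ,q
RREF:
  r0: [   1    0    1    1]
  r1: [   0    1    2    3]
Fix exponent of σ at 1, q at 0; solve each RREF row for its pivot's exponent:
  r0: exp(m) + (1)·1 = 0 ⇒ exp(m) = -1
  r1: exp(ω) + (2)·1 = 0 ⇒ exp(ω) = -2
Π_1 = m^-1 · ω^-2 · σ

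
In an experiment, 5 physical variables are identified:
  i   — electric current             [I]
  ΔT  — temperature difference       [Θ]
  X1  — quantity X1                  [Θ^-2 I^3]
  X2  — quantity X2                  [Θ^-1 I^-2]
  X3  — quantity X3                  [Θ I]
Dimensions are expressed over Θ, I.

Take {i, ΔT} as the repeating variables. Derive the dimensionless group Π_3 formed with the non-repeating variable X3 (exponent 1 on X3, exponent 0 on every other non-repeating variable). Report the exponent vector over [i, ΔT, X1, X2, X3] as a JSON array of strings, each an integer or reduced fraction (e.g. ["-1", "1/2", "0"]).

["-1", "-1", "0", "0", "1"]

Dimensional matrix (Θ×I by i×ΔT×X1×X2×X3):
  Θ: [ 0  1 -2 -1  1]
  I: [ 1  0  3 -2  1]
RREF → pivots at {i,ΔT} ⇒ r = 2
Repeat: i,ΔT; free: X1,X2,X3
RREF:
  r0: [   1    0    3   -2    1]
  r1: [   0    1   -2   -1    1]
Fix exponent of X3 at 1, X1 at 0, X2 at 0; solve each RREF row for its pivot's exponent:
  r0: exp(i) + (1)·1 = 0 ⇒ exp(i) = -1
  r1: exp(ΔT) + (1)·1 = 0 ⇒ exp(ΔT) = -1
Π_3 = i^-1 · ΔT^-1 · X3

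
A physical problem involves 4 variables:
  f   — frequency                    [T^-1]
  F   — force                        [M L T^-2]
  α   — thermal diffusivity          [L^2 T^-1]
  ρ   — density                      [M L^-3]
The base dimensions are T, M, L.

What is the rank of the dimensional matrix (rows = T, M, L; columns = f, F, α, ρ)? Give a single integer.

Exponent matrix [T,M,L] × [f,F,α,ρ]:
  T: [-1 -2 -1  0]
  M: [ 0  1  0  1]
  L: [ 0  1  2 -3]
RREF → pivots at {f,F,α} ⇒ r = 3

3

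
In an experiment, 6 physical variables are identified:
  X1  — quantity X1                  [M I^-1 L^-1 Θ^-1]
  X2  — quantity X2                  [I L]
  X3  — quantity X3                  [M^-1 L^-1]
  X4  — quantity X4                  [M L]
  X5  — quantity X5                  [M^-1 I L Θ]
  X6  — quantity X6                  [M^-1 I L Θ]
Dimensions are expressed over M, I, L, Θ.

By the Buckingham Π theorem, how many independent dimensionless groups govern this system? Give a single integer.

Exponent matrix [M,I,L,Θ] × [X1,X2,X3,X4,X5,X6]:
  M: [ 1  0 -1  1 -1 -1]
  I: [-1  1  0  0  1  1]
  L: [-1  1 -1  1  1  1]
  Θ: [-1  0  0  0  1  1]
RREF → pivots at {X1,X2,X3} ⇒ r = 3
6 vars − rank 3 = 3 Π groups

3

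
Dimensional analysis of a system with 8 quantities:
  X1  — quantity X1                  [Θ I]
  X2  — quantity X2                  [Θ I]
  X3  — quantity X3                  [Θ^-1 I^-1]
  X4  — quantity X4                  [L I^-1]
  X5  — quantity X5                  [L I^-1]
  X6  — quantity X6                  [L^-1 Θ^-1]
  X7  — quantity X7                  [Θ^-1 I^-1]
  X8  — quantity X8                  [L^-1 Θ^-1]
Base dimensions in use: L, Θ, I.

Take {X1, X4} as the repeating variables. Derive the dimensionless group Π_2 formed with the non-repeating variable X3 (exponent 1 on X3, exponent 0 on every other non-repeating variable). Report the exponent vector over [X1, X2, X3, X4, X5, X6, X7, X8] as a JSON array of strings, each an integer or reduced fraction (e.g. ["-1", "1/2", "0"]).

Write exponents as rows L,Θ,I / cols X1,X2,X3,X4,X5,X6,X7,X8:
  L: [ 0  0  0  1  1 -1  0 -1]
  Θ: [ 1  1 -1  0  0 -1 -1 -1]
  I: [ 1  1 -1 -1 -1  0 -1  0]
RREF → pivots at {X1,X4} ⇒ r = 2
Pivot set = {X1,X4}, free = {X2,X3,X5,X6,X7,X8}
RREF:
  r0: [   1    1   -1    0    0   -1   -1   -1]
  r1: [   0    0    0    1    1   -1    0   -1]
  r2: [   0    0    0    0    0    0    0    0]
Fix exponent of X3 at 1, X2 at 0, X5 at 0, X6 at 0, X7 at 0, X8 at 0; solve each RREF row for its pivot's exponent:
  r0: exp(X1) + (-1)·1 = 0 ⇒ exp(X1) = 1
  r1: exp(X4) + (0)·1 = 0 ⇒ exp(X4) = 0
Π_2 = X1 · X3

["1", "0", "1", "0", "0", "0", "0", "0"]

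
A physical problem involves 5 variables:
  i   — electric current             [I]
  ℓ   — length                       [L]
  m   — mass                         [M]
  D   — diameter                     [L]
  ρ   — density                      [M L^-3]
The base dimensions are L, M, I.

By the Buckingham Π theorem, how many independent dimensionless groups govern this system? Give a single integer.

2

Exponent matrix [L,M,I] × [i,ℓ,m,D,ρ]:
  L: [ 0  1  0  1 -3]
  M: [ 0  0  1  0  1]
  I: [ 1  0  0  0  0]
Row reduction gives pivot columns i,ℓ,m; rank = 3
n=5, r=3 ⇒ 2 dimensionless groups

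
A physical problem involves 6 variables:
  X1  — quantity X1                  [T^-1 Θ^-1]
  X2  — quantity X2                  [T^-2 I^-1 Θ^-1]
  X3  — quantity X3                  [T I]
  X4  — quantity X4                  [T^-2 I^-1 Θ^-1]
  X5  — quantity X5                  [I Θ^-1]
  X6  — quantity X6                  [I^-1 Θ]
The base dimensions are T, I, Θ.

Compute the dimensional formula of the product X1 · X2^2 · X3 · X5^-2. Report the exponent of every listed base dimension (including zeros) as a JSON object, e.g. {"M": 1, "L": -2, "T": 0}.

Dimensional matrix (T×I×Θ by X1×X2×X3×X4×X5×X6):
  T: [-1 -2  1 -2  0  0]
  I: [ 0 -1  1 -1  1 -1]
  Θ: [-1 -1  0 -1 -1  1]
  [T]: (1)·-1+(2)·-2+(1)·1+(-2)·0 = -4
  [I]: (1)·0+(2)·-1+(1)·1+(-2)·1 = -3
  [Θ]: (1)·-1+(2)·-1+(1)·0+(-2)·-1 = -1
⇒ T^-4 I^-3 Θ^-1

{"T": -4, "I": -3, "Θ": -1}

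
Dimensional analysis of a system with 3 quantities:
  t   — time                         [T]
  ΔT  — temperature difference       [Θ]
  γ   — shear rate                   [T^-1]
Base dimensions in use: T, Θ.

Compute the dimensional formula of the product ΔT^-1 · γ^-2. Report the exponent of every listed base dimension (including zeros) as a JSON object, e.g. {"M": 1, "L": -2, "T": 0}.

Write exponents as rows T,Θ / cols t,ΔT,γ:
  T: [ 1  0 -1]
  Θ: [ 0  1  0]
  [T]: (-1)·0+(-2)·-1 = 2
  [Θ]: (-1)·1+(-2)·0 = -1
⇒ T^2 Θ^-1

{"T": 2, "Θ": -1}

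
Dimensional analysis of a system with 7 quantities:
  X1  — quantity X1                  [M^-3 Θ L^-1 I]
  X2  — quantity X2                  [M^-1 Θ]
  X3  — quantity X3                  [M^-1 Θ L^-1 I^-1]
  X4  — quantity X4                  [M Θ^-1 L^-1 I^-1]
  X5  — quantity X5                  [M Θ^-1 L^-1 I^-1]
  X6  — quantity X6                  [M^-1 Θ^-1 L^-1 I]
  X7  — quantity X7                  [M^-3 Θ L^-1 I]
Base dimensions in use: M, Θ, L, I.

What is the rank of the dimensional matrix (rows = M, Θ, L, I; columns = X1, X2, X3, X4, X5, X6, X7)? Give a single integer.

Exponent matrix [M,Θ,L,I] × [X1,X2,X3,X4,X5,X6,X7]:
  M: [-3 -1 -1  1  1 -1 -3]
  Θ: [ 1  1  1 -1 -1 -1  1]
  L: [-1  0 -1 -1 -1 -1 -1]
  I: [ 1  0 -1 -1 -1  1  1]
Row reduction gives pivot columns X1,X2,X3; rank = 3

3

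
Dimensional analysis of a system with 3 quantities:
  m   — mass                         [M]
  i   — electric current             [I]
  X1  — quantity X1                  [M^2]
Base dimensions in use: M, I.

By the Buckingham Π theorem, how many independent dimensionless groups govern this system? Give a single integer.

Dimensional matrix (M×I by m×i×X1):
  M: [ 1  0  2]
  I: [ 0  1  0]
RREF → pivots at {m,i} ⇒ r = 2
n=3, r=2 ⇒ 1 dimensionless group

1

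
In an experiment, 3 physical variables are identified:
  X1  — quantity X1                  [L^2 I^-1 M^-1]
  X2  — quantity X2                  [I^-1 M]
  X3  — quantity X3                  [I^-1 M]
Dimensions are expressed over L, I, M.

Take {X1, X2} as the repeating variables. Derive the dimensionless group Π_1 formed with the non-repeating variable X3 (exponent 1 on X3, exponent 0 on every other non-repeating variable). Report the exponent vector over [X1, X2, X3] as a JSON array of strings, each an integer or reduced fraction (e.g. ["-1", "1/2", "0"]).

["0", "-1", "1"]

Exponent matrix [L,I,M] × [X1,X2,X3]:
  L: [ 2  0  0]
  I: [-1 -1 -1]
  M: [-1  1  1]
RREF → pivots at {X1,X2} ⇒ r = 2
Repeat: X1,X2; free: X3
RREF:
  r0: [   1    0    0]
  r1: [   0    1    1]
  r2: [   0    0    0]
Fix exponent of X3 at 1; solve each RREF row for its pivot's exponent:
  r0: exp(X1) + (0)·1 = 0 ⇒ exp(X1) = 0
  r1: exp(X2) + (1)·1 = 0 ⇒ exp(X2) = -1
Π_1 = X2^-1 · X3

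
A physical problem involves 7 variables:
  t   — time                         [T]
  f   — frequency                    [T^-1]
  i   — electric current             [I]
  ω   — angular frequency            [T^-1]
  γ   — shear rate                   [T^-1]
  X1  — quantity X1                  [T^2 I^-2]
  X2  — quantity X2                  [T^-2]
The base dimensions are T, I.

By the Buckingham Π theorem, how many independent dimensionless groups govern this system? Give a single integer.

5

Exponent matrix [T,I] × [t,f,i,ω,γ,X1,X2]:
  T: [ 1 -1  0 -1 -1  2 -2]
  I: [ 0  0  1  0  0 -2  0]
RREF → pivots at {t,i} ⇒ r = 2
Π count = n − r = 7 − 2 = 5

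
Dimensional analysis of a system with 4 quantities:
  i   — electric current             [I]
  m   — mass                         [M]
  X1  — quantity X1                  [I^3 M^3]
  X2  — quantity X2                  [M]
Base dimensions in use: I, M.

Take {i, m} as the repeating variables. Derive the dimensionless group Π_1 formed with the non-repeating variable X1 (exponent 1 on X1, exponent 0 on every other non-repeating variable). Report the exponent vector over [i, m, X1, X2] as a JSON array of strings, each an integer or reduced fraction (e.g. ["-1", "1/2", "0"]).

Write exponents as rows I,M / cols i,m,X1,X2:
  I: [ 1  0  3  0]
  M: [ 0  1  3  1]
Echelon form has 2 nonzero rows (pivots: i,m)
Repeat: i,m; free: X1,X2
RREF:
  r0: [   1    0    3    0]
  r1: [   0    1    3    1]
Fix exponent of X1 at 1, X2 at 0; solve each RREF row for its pivot's exponent:
  r0: exp(i) + (3)·1 = 0 ⇒ exp(i) = -3
  r1: exp(m) + (3)·1 = 0 ⇒ exp(m) = -3
Π_1 = i^-3 · m^-3 · X1

["-3", "-3", "1", "0"]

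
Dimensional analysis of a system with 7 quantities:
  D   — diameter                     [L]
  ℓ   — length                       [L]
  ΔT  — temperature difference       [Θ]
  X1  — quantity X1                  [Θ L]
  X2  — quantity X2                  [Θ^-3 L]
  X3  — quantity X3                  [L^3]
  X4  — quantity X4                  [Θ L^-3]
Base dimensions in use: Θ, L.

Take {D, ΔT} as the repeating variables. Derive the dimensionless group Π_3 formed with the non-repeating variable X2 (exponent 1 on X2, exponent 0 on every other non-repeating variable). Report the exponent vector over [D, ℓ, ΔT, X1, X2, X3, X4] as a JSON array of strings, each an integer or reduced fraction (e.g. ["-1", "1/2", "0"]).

["-1", "0", "3", "0", "1", "0", "0"]

Write exponents as rows Θ,L / cols D,ℓ,ΔT,X1,X2,X3,X4:
  Θ: [ 0  0  1  1 -3  0  1]
  L: [ 1  1  0  1  1  3 -3]
Row reduction gives pivot columns D,ΔT; rank = 2
Pivot set = {D,ΔT}, free = {ℓ,X1,X2,X3,X4}
RREF:
  r0: [   1    1    0    1    1    3   -3]
  r1: [   0    0    1    1   -3    0    1]
Fix exponent of X2 at 1, ℓ at 0, X1 at 0, X3 at 0, X4 at 0; solve each RREF row for its pivot's exponent:
  r0: exp(D) + (1)·1 = 0 ⇒ exp(D) = -1
  r1: exp(ΔT) + (-3)·1 = 0 ⇒ exp(ΔT) = 3
Π_3 = D^-1 · ΔT^3 · X2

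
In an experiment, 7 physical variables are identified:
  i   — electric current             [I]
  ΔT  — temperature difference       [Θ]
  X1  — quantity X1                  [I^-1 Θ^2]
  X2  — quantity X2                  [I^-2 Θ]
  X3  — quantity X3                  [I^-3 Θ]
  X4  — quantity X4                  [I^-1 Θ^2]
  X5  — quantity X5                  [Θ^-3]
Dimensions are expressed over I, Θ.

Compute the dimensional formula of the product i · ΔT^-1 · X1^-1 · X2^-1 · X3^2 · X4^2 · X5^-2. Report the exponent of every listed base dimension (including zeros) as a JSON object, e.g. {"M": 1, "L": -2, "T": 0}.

{"I": -4, "Θ": 8}

Dimensional matrix (I×Θ by i×ΔT×X1×X2×X3×X4×X5):
  I: [ 1  0 -1 -2 -3 -1  0]
  Θ: [ 0  1  2  1  1  2 -3]
  [I]: (1)·1+(-1)·0+(-1)·-1+(-1)·-2+(2)·-3+(2)·-1+(-2)·0 = -4
  [Θ]: (1)·0+(-1)·1+(-1)·2+(-1)·1+(2)·1+(2)·2+(-2)·-3 = 8
⇒ I^-4 Θ^8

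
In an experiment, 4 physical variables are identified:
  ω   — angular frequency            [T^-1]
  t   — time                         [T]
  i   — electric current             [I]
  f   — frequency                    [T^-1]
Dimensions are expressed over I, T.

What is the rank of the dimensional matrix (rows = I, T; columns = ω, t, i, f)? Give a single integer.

Dimensional matrix (I×T by ω×t×i×f):
  I: [ 0  0  1  0]
  T: [-1  1  0 -1]
Row reduction gives pivot columns ω,i; rank = 2

2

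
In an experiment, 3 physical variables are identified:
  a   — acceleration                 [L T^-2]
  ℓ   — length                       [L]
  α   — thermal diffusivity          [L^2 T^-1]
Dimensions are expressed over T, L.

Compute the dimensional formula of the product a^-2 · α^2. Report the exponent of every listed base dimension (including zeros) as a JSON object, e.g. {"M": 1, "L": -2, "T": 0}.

{"T": 2, "L": 2}

Write exponents as rows T,L / cols a,ℓ,α:
  T: [-2  0 -1]
  L: [ 1  1  2]
  [T]: (-2)·-2+(2)·-1 = 2
  [L]: (-2)·1+(2)·2 = 2
⇒ T^2 L^2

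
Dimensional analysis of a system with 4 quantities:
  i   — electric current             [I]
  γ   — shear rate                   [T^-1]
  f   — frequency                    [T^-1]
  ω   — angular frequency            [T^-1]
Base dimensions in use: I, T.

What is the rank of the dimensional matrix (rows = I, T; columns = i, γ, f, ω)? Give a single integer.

Exponent matrix [I,T] × [i,γ,f,ω]:
  I: [ 1  0  0  0]
  T: [ 0 -1 -1 -1]
RREF → pivots at {i,γ} ⇒ r = 2

2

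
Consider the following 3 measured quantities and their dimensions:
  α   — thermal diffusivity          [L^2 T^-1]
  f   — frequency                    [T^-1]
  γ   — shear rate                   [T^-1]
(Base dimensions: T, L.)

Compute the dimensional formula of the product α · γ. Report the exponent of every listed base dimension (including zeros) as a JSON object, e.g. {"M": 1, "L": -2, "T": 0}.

Exponent matrix [T,L] × [α,f,γ]:
  T: [-1 -1 -1]
  L: [ 2  0  0]
  [T]: (1)·-1+(1)·-1 = -2
  [L]: (1)·2+(1)·0 = 2
⇒ T^-2 L^2

{"T": -2, "L": 2}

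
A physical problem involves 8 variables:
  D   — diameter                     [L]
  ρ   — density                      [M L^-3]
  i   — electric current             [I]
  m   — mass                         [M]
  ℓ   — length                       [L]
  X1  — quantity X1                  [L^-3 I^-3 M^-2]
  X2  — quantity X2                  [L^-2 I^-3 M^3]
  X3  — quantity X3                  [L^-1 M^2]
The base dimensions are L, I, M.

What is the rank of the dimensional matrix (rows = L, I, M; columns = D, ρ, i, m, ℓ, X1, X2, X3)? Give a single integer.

3

Dimensional matrix (L×I×M by D×ρ×i×m×ℓ×X1×X2×X3):
  L: [ 1 -3  0  0  1 -3 -2 -1]
  I: [ 0  0  1  0  0 -3 -3  0]
  M: [ 0  1  0  1  0 -2  3  2]
Echelon form has 3 nonzero rows (pivots: D,ρ,i)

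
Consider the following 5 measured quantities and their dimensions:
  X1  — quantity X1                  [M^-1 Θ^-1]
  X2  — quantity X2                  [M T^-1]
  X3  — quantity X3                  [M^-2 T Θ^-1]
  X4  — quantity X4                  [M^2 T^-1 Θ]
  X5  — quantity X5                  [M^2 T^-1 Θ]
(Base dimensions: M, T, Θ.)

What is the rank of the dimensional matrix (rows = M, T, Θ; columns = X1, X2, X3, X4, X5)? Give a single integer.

Dimensional matrix (M×T×Θ by X1×X2×X3×X4×X5):
  M: [-1  1 -2  2  2]
  T: [ 0 -1  1 -1 -1]
  Θ: [-1  0 -1  1  1]
Echelon form has 2 nonzero rows (pivots: X1,X2)

2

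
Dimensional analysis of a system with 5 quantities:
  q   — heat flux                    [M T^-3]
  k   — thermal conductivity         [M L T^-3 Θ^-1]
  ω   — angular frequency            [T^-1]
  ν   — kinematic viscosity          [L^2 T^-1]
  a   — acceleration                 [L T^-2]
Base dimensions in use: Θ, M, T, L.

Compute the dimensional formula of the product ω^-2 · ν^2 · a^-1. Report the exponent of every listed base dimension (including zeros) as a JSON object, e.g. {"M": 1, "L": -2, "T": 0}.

{"Θ": 0, "M": 0, "T": 2, "L": 3}

Write exponents as rows Θ,M,T,L / cols q,k,ω,ν,a:
  Θ: [ 0 -1  0  0  0]
  M: [ 1  1  0  0  0]
  T: [-3 -3 -1 -1 -2]
  L: [ 0  1  0  2  1]
  [Θ]: (-2)·0+(2)·0+(-1)·0 = 0
  [M]: (-2)·0+(2)·0+(-1)·0 = 0
  [T]: (-2)·-1+(2)·-1+(-1)·-2 = 2
  [L]: (-2)·0+(2)·2+(-1)·1 = 3
⇒ T^2 L^3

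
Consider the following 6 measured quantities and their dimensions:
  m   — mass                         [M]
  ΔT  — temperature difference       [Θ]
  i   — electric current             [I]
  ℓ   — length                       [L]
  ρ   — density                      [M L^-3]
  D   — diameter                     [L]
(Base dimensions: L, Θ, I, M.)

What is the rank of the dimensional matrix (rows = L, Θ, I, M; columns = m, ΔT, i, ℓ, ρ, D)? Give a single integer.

4

Exponent matrix [L,Θ,I,M] × [m,ΔT,i,ℓ,ρ,D]:
  L: [ 0  0  0  1 -3  1]
  Θ: [ 0  1  0  0  0  0]
  I: [ 0  0  1  0  0  0]
  M: [ 1  0  0  0  1  0]
Echelon form has 4 nonzero rows (pivots: m,ΔT,i,ℓ)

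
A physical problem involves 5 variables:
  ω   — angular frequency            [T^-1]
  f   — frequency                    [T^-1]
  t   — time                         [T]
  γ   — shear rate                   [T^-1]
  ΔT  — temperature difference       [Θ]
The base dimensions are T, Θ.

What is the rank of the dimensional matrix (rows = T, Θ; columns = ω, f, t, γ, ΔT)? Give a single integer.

Dimensional matrix (T×Θ by ω×f×t×γ×ΔT):
  T: [-1 -1  1 -1  0]
  Θ: [ 0  0  0  0  1]
Echelon form has 2 nonzero rows (pivots: ω,ΔT)

2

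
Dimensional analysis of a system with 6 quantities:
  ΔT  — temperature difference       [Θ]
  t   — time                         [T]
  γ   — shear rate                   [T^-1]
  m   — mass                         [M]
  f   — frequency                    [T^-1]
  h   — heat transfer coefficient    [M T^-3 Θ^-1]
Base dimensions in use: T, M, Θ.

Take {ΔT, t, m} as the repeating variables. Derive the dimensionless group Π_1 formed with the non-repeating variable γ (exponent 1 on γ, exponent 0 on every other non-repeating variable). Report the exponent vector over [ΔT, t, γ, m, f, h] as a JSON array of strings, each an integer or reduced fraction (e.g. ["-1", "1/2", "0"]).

["0", "1", "1", "0", "0", "0"]

Exponent matrix [T,M,Θ] × [ΔT,t,γ,m,f,h]:
  T: [ 0  1 -1  0 -1 -3]
  M: [ 0  0  0  1  0  1]
  Θ: [ 1  0  0  0  0 -1]
Echelon form has 3 nonzero rows (pivots: ΔT,t,m)
Repeat: ΔT,t,m; free: γ,f,h
RREF:
  r0: [   1    0    0    0    0   -1]
  r1: [   0    1   -1    0   -1   -3]
  r2: [   0    0    0    1    0    1]
Fix exponent of γ at 1, f at 0, h at 0; solve each RREF row for its pivot's exponent:
  r0: exp(ΔT) + (0)·1 = 0 ⇒ exp(ΔT) = 0
  r1: exp(t) + (-1)·1 = 0 ⇒ exp(t) = 1
  r2: exp(m) + (0)·1 = 0 ⇒ exp(m) = 0
Π_1 = t · γ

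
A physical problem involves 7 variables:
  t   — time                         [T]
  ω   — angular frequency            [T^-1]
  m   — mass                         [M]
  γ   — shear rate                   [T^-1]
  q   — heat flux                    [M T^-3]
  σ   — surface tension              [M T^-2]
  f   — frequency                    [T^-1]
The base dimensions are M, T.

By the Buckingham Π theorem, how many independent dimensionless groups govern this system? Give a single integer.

Exponent matrix [M,T] × [t,ω,m,γ,q,σ,f]:
  M: [ 0  0  1  0  1  1  0]
  T: [ 1 -1  0 -1 -3 -2 -1]
Echelon form has 2 nonzero rows (pivots: t,m)
7 vars − rank 2 = 5 Π groups

5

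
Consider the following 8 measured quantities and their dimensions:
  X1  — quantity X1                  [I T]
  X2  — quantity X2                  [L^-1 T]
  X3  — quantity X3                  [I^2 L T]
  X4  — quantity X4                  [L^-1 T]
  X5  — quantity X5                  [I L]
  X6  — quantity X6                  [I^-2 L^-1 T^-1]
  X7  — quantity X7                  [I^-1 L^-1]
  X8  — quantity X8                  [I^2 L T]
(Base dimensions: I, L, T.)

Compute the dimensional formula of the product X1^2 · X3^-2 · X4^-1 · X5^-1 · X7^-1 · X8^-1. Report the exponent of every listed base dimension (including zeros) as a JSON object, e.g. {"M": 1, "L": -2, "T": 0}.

{"I": -4, "L": -2, "T": -2}

Exponent matrix [I,L,T] × [X1,X2,X3,X4,X5,X6,X7,X8]:
  I: [ 1  0  2  0  1 -2 -1  2]
  L: [ 0 -1  1 -1  1 -1 -1  1]
  T: [ 1  1  1  1  0 -1  0  1]
  [I]: (2)·1+(-2)·2+(-1)·0+(-1)·1+(-1)·-1+(-1)·2 = -4
  [L]: (2)·0+(-2)·1+(-1)·-1+(-1)·1+(-1)·-1+(-1)·1 = -2
  [T]: (2)·1+(-2)·1+(-1)·1+(-1)·0+(-1)·0+(-1)·1 = -2
⇒ I^-4 L^-2 T^-2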